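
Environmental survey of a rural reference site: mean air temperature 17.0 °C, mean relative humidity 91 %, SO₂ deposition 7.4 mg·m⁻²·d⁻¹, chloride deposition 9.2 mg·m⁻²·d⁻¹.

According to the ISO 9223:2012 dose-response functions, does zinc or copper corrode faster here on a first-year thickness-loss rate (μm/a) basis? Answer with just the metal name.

copper

zinc: f(T) = -0.071·(T−10) [T>10 °C] = -0.4970
  sulphur-dioxide contribution → 1.245 μm/a
  chloride contribution → 0.5447 μm/a
  total first-year rate 1.79 μm/a
copper: f(T) = -0.080·(T−10) [T>10 °C] = -0.5600
  sulphur-dioxide contribution → 1.093 μm/a
  chloride contribution → 1.136 μm/a
  total first-year rate 2.23 μm/a
Ordering by μm/a: copper (2.23) > zinc (1.79)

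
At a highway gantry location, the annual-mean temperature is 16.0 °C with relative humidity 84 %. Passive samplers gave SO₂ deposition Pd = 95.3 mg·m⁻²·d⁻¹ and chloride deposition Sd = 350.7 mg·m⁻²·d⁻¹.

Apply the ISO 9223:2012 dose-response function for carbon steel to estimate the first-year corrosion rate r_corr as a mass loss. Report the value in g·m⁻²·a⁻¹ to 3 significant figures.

r_corr = 1.50e+03 g·m⁻²·a⁻¹

carbon steel: f(T) = -0.054·(T−10) [T>10 °C] = -0.3240
  sulphur-dioxide contribution → 73.45 μm/a
  chloride contribution → 117 μm/a
  total first-year rate 190.5 μm/a
Convert to mass loss: 190.5 μm/a × 7.85 g/cm³ = 1495 g·m⁻²·a⁻¹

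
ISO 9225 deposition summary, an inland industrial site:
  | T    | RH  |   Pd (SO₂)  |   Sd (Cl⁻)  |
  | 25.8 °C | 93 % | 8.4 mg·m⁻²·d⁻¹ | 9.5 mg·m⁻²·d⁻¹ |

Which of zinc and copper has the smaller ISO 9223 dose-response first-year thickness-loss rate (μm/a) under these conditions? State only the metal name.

zinc

zinc: T>10 °C ⇒ hinge -0.071·(25.8−10) = -1.1218
  Pd branch = 0.0129·Pd^0.44·e^(0.046·RH+f) = 0.7727 μm/a
  Sd branch = 0.0175·Sd^0.57·e^(0.008·RH+0.085·T) = 1.191 μm/a
  sum: 0.7727 + 1.191 → r_corr = 1.964 μm/a
copper: temperature factor f = -0.080·(15.8) = -1.2640
  Pd branch = 0.0053·Pd^0.26·e^(0.059·RH+f) = 0.6289 μm/a
  Cl⁻ term: 0.01025·9.5^0.27·exp(0.036·93+0.049·25.8) = 1.896
  sum: 0.6289 + 1.896 → r_corr = 2.525 μm/a
Ordering by μm/a: copper (2.52) > zinc (1.96)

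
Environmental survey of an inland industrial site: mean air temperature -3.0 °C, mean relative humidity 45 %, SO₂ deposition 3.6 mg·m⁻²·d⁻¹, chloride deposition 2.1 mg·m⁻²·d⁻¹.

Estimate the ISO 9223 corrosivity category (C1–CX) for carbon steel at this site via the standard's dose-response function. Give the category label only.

C2

carbon steel: f(T) = +0.150·(T−10) [T≤10 °C] = -1.9500
  SO₂ term: 1.77·3.6^0.52·exp(0.02·45-1.9500) = 1.206
  Cl⁻ term: 0.102·2.1^0.62·exp(0.033·45+0.04·-3.0) = 0.6327
  r_corr = 1.206 + 0.6327 = 1.838 μm/a
ISO 9223 Table 2 (carbon steel): 1.3 < 1.84 ≤ 25 μm/a ⇒ C2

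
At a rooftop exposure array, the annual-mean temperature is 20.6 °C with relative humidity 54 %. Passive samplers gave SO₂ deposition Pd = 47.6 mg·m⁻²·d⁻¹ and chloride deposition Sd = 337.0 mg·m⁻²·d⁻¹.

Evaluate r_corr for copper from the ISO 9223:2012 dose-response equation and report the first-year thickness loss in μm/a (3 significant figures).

copper: temperature factor f = -0.080·(10.6) = -0.8480
  Pd branch = 0.0053·Pd^0.26·e^(0.059·RH+f) = 0.1499 μm/a
  Cl⁻ term: 0.01025·337.0^0.27·exp(0.036·54+0.049·20.6) = 0.9459
  r_corr = 0.1499 + 0.9459 = 1.096 μm/a

r_corr = 1.10 μm/a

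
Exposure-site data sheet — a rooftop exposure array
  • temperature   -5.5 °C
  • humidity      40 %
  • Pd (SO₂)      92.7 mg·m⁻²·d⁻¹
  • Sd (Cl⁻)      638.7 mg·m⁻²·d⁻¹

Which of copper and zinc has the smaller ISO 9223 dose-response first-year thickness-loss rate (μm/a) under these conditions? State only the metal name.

copper

copper: temperature factor f = +0.126·(-15.5) = -1.9530
  sulphur-dioxide contribution → 0.02585 μm/a
  chloride contribution → 0.189 μm/a
  ⇒ r_corr(copper) = 0.2149 μm/a
zinc: temperature factor f = +0.038·(-15.5) = -0.5890
  sulphur-dioxide contribution → 0.3307 μm/a
  chloride contribution → 0.5998 μm/a
  total first-year rate 0.9305 μm/a
Ordering by μm/a: zinc (0.93) > copper (0.215)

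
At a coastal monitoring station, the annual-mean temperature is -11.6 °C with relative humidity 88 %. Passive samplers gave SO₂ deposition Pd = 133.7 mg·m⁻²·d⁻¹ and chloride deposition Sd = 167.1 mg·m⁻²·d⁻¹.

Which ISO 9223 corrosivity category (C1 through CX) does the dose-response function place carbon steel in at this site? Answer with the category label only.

C3

carbon steel: f(T) = +0.150·(T−10) [T≤10 °C] = -3.2400
  Pd branch = 1.77·Pd^0.52·e^(0.02·RH+f) = 5.138 μm/a
  Sd branch = 0.102·Sd^0.62·e^(0.033·RH+0.04·T) = 27.96 μm/a
  r_corr = 5.138 + 27.96 = 33.1 μm/a
Category bounds: 25…50 μm/a bracket r_corr ⇒ C3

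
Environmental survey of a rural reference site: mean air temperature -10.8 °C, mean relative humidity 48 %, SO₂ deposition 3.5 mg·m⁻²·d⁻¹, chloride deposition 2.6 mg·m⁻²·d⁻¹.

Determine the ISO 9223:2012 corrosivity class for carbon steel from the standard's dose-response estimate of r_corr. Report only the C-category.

C1

carbon steel: f(T) = +0.150·(T−10) [T≤10 °C] = -3.1200
  sulphur-dioxide contribution → 0.3916 μm/a
  chloride contribution → 0.5837 μm/a
  ⇒ r_corr(carbon steel) = 0.9753 μm/a
Category bounds: 0…1.3 μm/a bracket r_corr ⇒ C1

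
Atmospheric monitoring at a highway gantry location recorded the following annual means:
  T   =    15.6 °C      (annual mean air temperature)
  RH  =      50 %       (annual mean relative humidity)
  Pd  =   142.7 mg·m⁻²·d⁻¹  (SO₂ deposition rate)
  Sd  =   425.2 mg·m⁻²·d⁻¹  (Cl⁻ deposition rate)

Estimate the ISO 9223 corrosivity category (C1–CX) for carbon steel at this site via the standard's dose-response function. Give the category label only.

C5

carbon steel: temperature factor f = -0.054·(5.6) = -0.3024
  SO₂ term: 1.77·142.7^0.52·exp(0.02·50-0.3024) = 46.91
  Cl⁻ term: 0.102·425.2^0.62·exp(0.033·50+0.04·15.6) = 42.26
  r_corr = 46.91 + 42.26 = 89.17 μm/a
Category bounds: 80…200 μm/a bracket r_corr ⇒ C5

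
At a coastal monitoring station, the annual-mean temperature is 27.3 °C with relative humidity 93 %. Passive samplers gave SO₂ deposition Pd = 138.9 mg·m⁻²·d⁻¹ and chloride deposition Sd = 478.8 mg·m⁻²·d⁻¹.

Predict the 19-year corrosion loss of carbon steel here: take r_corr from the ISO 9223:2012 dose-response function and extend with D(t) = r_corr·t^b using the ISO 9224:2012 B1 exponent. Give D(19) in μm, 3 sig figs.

D(19) = 1.67e+03 μm

carbon steel: f(T) = -0.054·(T−10) [T>10 °C] = -0.9342
  sulphur-dioxide contribution → 58.11 μm/a
  chloride contribution → 300.2 μm/a
  ⇒ r_corr(carbon steel) = 358.3 μm/a
Long-term exponent b (ISO 9224 Table 2, B1) = 0.523
  D(19) = 358.3 × 19^0.523 = 358.3 × 4.664 = 1671 μm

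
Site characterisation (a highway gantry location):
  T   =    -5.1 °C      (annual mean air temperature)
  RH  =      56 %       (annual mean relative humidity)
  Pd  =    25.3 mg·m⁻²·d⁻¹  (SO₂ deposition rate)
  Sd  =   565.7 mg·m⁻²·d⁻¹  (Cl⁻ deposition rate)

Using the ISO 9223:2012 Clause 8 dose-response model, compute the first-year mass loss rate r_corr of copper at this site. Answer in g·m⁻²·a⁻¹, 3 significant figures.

copper: f(T) = +0.126·(T−10) [T≤10 °C] = -1.9026
  SO₂ term: 0.0053·25.3^0.26·exp(0.059·56-1.9026) = 0.04985
  Cl⁻ term: 0.01025·565.7^0.27·exp(0.036·56+0.049·-5.1) = 0.3318
  r_corr = 0.04985 + 0.3318 = 0.3817 μm/a
Convert to mass loss: 0.3817 μm/a × 8.96 g/cm³ = 3.42 g·m⁻²·a⁻¹

r_corr = 3.42 g·m⁻²·a⁻¹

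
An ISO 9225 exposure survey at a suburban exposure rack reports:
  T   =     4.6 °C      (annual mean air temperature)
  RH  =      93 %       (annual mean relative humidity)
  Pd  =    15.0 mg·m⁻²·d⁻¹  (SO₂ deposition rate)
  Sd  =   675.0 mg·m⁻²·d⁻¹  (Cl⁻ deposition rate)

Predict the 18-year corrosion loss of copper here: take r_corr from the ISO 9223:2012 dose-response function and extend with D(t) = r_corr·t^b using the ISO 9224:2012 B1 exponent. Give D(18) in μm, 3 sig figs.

D(18) = 23.6 μm

copper: temperature factor f = +0.126·(-5.4) = -0.6804
  sulphur-dioxide contribution → 1.311 μm/a
  chloride contribution → 2.121 μm/a
  ⇒ r_corr(copper) = 3.432 μm/a
ISO 9224: D(t) = r_corr · t^b with b = 0.667 (copper, B1)
  D(18) = 3.432 × 18^0.667 = 3.432 × 6.875 = 23.59 μm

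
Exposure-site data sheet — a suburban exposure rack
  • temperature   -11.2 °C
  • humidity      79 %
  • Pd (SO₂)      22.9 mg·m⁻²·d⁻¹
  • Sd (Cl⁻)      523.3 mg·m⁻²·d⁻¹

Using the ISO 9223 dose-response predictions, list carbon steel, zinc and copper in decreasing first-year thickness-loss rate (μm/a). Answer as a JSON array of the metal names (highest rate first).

["carbon steel", "zinc", "copper"]

carbon steel: f(T) = +0.150·(T−10) [T≤10 °C] = -3.1800
  SO₂ term: 1.77·22.9^0.52·exp(0.02·79-3.1800) = 1.821
  Cl⁻ term: 0.102·523.3^0.62·exp(0.033·79+0.04·-11.2) = 42.84
  r_corr = 1.821 + 42.84 = 44.66 μm/a
zinc: f(T) = +0.038·(T−10) [T≤10 °C] = -0.8056
  Pd branch = 0.0129·Pd^0.44·e^(0.046·RH+f) = 0.8655 μm/a
  Sd branch = 0.0175·Sd^0.57·e^(0.008·RH+0.085·T) = 0.4506 μm/a
  r_corr = 0.8655 + 0.4506 = 1.316 μm/a
copper: f(T) = +0.126·(T−10) [T≤10 °C] = -2.6712
  Pd branch = 0.0053·Pd^0.26·e^(0.059·RH+f) = 0.0875 μm/a
  Sd branch = 0.01025·Sd^0.27·e^(0.036·RH+0.049·T) = 0.5515 μm/a
  r_corr = 0.0875 + 0.5515 = 0.639 μm/a
Ordering by μm/a: carbon steel (44.7) > zinc (1.32) > copper (0.639)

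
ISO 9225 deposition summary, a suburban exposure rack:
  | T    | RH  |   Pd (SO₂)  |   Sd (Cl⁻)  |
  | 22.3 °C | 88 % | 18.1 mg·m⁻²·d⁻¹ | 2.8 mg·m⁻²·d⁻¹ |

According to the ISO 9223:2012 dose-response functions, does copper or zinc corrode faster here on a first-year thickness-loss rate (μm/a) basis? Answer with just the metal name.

copper: temperature factor f = -0.080·(12.3) = -0.9840
  Pd branch = 0.0053·Pd^0.26·e^(0.059·RH+f) = 0.7565 μm/a
  Sd branch = 0.01025·Sd^0.27·e^(0.036·RH+0.049·T) = 0.9591 μm/a
  r_corr = 0.7565 + 0.9591 = 1.716 μm/a
zinc: temperature factor f = -0.071·(12.3) = -0.8733
  Pd branch = 0.0129·Pd^0.44·e^(0.046·RH+f) = 1.103 μm/a
  Cl⁻ term: 0.0175·2.8^0.57·exp(0.008·88+0.085·22.3) = 0.4235
  sum: 1.103 + 0.4235 → r_corr = 1.527 μm/a
Ordering by μm/a: copper (1.72) > zinc (1.53)

copper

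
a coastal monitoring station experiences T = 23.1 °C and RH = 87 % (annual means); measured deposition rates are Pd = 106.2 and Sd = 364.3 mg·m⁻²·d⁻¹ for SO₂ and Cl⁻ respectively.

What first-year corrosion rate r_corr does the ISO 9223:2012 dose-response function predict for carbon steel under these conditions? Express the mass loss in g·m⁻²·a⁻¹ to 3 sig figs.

carbon steel: T>10 °C ⇒ hinge -0.054·(23.1−10) = -0.7074
  SO₂ term: 1.77·106.2^0.52·exp(0.02·87-0.7074) = 56.24
  Sd branch = 0.102·Sd^0.62·e^(0.033·RH+0.04·T) = 175.7 μm/a
  sum: 56.24 + 175.7 → r_corr = 232 μm/a
Convert to mass loss: 232 μm/a × 7.85 g/cm³ = 1821 g·m⁻²·a⁻¹

r_corr = 1.82e+03 g·m⁻²·a⁻¹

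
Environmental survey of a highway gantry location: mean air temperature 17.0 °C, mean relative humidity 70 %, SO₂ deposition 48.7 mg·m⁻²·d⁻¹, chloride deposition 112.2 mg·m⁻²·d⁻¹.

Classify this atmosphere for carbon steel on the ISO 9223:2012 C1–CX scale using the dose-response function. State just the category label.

carbon steel: f(T) = -0.054·(T−10) [T>10 °C] = -0.3780
  Pd branch = 1.77·Pd^0.52·e^(0.02·RH+f) = 37.1 μm/a
  Sd branch = 0.102·Sd^0.62·e^(0.033·RH+0.04·T) = 37.86 μm/a
  r_corr = 37.1 + 37.86 = 74.95 μm/a
75 μm/a falls in (50, 80] for carbon steel → category C4

C4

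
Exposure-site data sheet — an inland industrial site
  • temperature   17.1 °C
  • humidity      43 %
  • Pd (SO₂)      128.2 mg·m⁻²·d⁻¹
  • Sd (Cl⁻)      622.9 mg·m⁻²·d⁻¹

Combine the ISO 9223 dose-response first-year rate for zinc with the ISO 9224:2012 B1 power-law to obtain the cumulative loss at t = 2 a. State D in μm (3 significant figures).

zinc: T>10 °C ⇒ hinge -0.071·(17.1−10) = -0.5041
  Pd branch = 0.0129·Pd^0.44·e^(0.046·RH+f) = 0.4766 μm/a
  Cl⁻ term: 0.0175·622.9^0.57·exp(0.008·43+0.085·17.1) = 4.135
  sum: 0.4766 + 4.135 → r_corr = 4.612 μm/a
Long-term exponent b (ISO 9224 Table 2, B1) = 0.813
  D(2) = 4.612 × 2^0.813 = 4.612 × 1.757 = 8.102 μm

D(2) = 8.10 μm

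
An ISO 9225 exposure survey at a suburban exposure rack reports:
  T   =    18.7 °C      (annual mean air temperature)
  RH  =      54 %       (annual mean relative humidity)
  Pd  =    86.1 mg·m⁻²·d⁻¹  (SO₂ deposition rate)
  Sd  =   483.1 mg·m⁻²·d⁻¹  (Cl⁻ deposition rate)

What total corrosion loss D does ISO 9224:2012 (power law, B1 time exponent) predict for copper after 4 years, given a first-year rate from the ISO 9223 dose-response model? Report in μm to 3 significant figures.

D(4) = 2.91 μm

copper: T>10 °C ⇒ hinge -0.080·(18.7−10) = -0.6960
  sulphur-dioxide contribution → 0.2036 μm/a
  chloride contribution → 0.9498 μm/a
  ⇒ r_corr(copper) = 1.153 μm/a
ISO 9224: D(t) = r_corr · t^b with b = 0.667 (copper, B1)
  D(4) = 1.153 × 4^0.667 = 1.153 × 2.521 = 2.908 μm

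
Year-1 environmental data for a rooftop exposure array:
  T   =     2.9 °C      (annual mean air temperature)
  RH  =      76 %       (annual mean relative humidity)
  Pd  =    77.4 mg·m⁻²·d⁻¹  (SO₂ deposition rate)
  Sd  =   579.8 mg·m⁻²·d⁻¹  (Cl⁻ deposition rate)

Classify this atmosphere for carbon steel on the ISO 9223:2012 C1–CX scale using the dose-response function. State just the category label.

C5

carbon steel: T≤10 °C ⇒ hinge +0.150·(2.9−10) = -1.0650
  sulphur-dioxide contribution → 26.77 μm/a
  chloride contribution → 72.68 μm/a
  ⇒ r_corr(carbon steel) = 99.46 μm/a
Category bounds: 80…200 μm/a bracket r_corr ⇒ C5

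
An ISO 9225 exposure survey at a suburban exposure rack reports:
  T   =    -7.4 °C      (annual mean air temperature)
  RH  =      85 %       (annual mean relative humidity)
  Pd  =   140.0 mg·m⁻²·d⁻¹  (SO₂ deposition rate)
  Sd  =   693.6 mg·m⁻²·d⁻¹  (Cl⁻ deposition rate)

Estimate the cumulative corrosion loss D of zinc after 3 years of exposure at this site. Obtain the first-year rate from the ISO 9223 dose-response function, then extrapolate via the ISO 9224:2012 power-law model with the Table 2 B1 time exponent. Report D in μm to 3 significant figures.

zinc: f(T) = +0.038·(T−10) [T≤10 °C] = -0.6612
  SO₂ term: 0.0129·140.0^0.44·exp(0.046·85-0.6612) = 2.923
  Cl⁻ term: 0.0175·693.6^0.57·exp(0.008·85+0.085·-7.4) = 0.7667
  sum: 2.923 + 0.7667 → r_corr = 3.69 μm/a
Long-term exponent b (ISO 9224 Table 2, B1) = 0.813
  D(3) = 3.69 × 3^0.813 = 3.69 × 2.443 = 9.013 μm

D(3) = 9.01 μm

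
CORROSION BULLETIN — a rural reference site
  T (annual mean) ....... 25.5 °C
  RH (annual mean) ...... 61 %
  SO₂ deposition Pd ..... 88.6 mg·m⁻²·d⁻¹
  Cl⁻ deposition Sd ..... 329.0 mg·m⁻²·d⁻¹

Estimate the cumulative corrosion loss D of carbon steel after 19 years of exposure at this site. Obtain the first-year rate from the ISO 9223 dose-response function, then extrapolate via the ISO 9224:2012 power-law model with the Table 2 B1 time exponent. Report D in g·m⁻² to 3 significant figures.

carbon steel: temperature factor f = -0.054·(15.5) = -0.8370
  SO₂ term: 1.77·88.6^0.52·exp(0.02·61-0.8370) = 26.73
  Cl⁻ term: 0.102·329.0^0.62·exp(0.033·61+0.04·25.5) = 77
  sum: 26.73 + 77 → r_corr = 103.7 μm/a
Power-law: D(19) = r_corr · 19^0.523
  D(19) = 103.7 × 19^0.523 = 103.7 × 4.664 = 483.8 μm
  Mass loss = 483.8 μm × 7.85 g/cm³ = 3798 g·m⁻²

D(19) = 3.80e+03 g·m⁻²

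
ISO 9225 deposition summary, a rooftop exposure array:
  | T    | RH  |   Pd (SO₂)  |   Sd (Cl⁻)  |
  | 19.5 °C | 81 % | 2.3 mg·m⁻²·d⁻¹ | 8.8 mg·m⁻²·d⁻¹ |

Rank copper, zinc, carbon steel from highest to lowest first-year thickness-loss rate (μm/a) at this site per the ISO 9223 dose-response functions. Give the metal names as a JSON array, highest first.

copper: temperature factor f = -0.080·(9.5) = -0.7600
  Pd branch = 0.0053·Pd^0.26·e^(0.059·RH+f) = 0.3662 μm/a
  Cl⁻ term: 0.01025·8.8^0.27·exp(0.036·81+0.049·19.5) = 0.8853
  sum: 0.3662 + 0.8853 → r_corr = 1.252 μm/a
zinc: f(T) = -0.071·(T−10) [T>10 °C] = -0.6745
  SO₂ term: 0.0129·2.3^0.44·exp(0.046·81-0.6745) = 0.3935
  Cl⁻ term: 0.0175·8.8^0.57·exp(0.008·81+0.085·19.5) = 0.6063
  r_corr = 0.3935 + 0.6063 = 0.9998 μm/a
carbon steel: f(T) = -0.054·(T−10) [T>10 °C] = -0.5130
  SO₂ term: 1.77·2.3^0.52·exp(0.02·81-0.5130) = 8.257
  Sd branch = 0.102·Sd^0.62·e^(0.033·RH+0.04·T) = 12.41 μm/a
  sum: 8.257 + 12.41 → r_corr = 20.67 μm/a
Ordering by μm/a: carbon steel (20.7) > copper (1.25) > zinc (1)

["carbon steel", "copper", "zinc"]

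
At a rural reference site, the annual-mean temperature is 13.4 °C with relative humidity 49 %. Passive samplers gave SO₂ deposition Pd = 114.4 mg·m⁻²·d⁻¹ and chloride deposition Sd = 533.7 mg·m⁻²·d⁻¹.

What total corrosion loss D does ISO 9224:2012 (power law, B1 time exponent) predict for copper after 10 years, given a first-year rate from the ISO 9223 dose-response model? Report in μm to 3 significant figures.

D(10) = 4.08 μm

copper: f(T) = -0.080·(T−10) [T>10 °C] = -0.2720
  SO₂ term: 0.0053·114.4^0.26·exp(0.059·49-0.2720) = 0.2494
  Sd branch = 0.01025·Sd^0.27·e^(0.036·RH+0.049·T) = 0.6286 μm/a
  r_corr = 0.2494 + 0.6286 = 0.878 μm/a
ISO 9224: D(t) = r_corr · t^b with b = 0.667 (copper, B1)
  D(10) = 0.878 × 10^0.667 = 0.878 × 4.645 = 4.078 μm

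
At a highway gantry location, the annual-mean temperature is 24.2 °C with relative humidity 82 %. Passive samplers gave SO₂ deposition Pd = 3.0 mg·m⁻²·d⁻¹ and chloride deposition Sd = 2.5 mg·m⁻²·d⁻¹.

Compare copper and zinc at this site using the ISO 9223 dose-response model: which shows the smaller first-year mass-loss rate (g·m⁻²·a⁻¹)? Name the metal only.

copper: T>10 °C ⇒ hinge -0.080·(24.2−10) = -1.1360
  Pd branch = 0.0053·Pd^0.26·e^(0.059·RH+f) = 0.2858 μm/a
  Sd branch = 0.01025·Sd^0.27·e^(0.036·RH+0.049·T) = 0.8226 μm/a
  r_corr = 0.2858 + 0.8226 = 1.108 μm/a
  mass loss = 1.108 μm/a × 8.96 g/cm³ = 9.931 g·m⁻²·a⁻¹
zinc: T>10 °C ⇒ hinge -0.071·(24.2−10) = -1.0082
  SO₂ term: 0.0129·3.0^0.44·exp(0.046·82-1.0082) = 0.3318
  Sd branch = 0.0175·Sd^0.57·e^(0.008·RH+0.085·T) = 0.4447 μm/a
  r_corr = 0.3318 + 0.4447 = 0.7765 μm/a
  mass loss = 0.7765 μm/a × 7.14 g/cm³ = 5.544 g·m⁻²·a⁻¹
Ordering by g·m⁻²·a⁻¹: copper (9.93) > zinc (5.54)

zinc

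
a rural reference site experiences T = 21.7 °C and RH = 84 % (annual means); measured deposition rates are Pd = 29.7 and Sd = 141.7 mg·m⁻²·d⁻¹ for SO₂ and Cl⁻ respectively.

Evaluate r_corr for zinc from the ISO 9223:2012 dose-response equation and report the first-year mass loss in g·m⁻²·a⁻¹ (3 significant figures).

r_corr = 34.6 g·m⁻²·a⁻¹

zinc: temperature factor f = -0.071·(11.7) = -0.8307
  SO₂ term: 0.0129·29.7^0.44·exp(0.046·84-0.8307) = 1.191
  Cl⁻ term: 0.0175·141.7^0.57·exp(0.008·84+0.085·21.7) = 3.649
  sum: 1.191 + 3.649 → r_corr = 4.84 μm/a
Convert to mass loss: 4.84 μm/a × 7.14 g/cm³ = 34.56 g·m⁻²·a⁻¹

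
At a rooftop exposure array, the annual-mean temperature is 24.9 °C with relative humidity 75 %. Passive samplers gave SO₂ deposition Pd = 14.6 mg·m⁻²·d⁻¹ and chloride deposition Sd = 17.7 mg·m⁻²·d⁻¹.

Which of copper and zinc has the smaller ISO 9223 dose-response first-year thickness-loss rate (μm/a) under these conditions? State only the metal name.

copper: f(T) = -0.080·(T−10) [T>10 °C] = -1.1920
  SO₂ term: 0.0053·14.6^0.26·exp(0.059·75-1.1920) = 0.2698
  Sd branch = 0.01025·Sd^0.27·e^(0.036·RH+0.049·T) = 1.122 μm/a
  sum: 0.2698 + 1.122 → r_corr = 1.392 μm/a
zinc: temperature factor f = -0.071·(14.9) = -1.0579
  SO₂ term: 0.0129·14.6^0.44·exp(0.046·75-1.0579) = 0.459
  Sd branch = 0.0175·Sd^0.57·e^(0.008·RH+0.085·T) = 1.362 μm/a
  r_corr = 0.459 + 1.362 = 1.821 μm/a
Ordering by μm/a: zinc (1.82) > copper (1.39)

copper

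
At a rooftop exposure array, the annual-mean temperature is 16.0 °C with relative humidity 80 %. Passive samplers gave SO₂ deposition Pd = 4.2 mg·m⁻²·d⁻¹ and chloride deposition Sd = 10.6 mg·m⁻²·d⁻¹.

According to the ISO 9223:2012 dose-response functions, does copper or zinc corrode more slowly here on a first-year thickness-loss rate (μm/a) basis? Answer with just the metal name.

copper: temperature factor f = -0.080·(6.0) = -0.4800
  Pd branch = 0.0053·Pd^0.26·e^(0.059·RH+f) = 0.5342 μm/a
  Cl⁻ term: 0.01025·10.6^0.27·exp(0.036·80+0.049·16.0) = 0.7565
  sum: 0.5342 + 0.7565 → r_corr = 1.291 μm/a
zinc: temperature factor f = -0.071·(6.0) = -0.4260
  Pd branch = 0.0129·Pd^0.44·e^(0.046·RH+f) = 0.6281 μm/a
  Cl⁻ term: 0.0175·10.6^0.57·exp(0.008·80+0.085·16.0) = 0.4967
  sum: 0.6281 + 0.4967 → r_corr = 1.125 μm/a
Ordering by μm/a: copper (1.29) > zinc (1.12)

zinc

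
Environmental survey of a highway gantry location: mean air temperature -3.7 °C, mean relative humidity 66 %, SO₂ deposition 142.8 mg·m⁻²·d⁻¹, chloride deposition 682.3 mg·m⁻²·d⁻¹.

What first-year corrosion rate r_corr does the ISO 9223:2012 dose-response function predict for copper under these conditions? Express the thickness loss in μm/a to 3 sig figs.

r_corr = 0.704 μm/a

copper: T≤10 °C ⇒ hinge +0.126·(-3.7−10) = -1.7262
  SO₂ term: 0.0053·142.8^0.26·exp(0.059·66-1.7262) = 0.1683
  Sd branch = 0.01025·Sd^0.27·e^(0.036·RH+0.049·T) = 0.5359 μm/a
  sum: 0.1683 + 0.5359 → r_corr = 0.7041 μm/a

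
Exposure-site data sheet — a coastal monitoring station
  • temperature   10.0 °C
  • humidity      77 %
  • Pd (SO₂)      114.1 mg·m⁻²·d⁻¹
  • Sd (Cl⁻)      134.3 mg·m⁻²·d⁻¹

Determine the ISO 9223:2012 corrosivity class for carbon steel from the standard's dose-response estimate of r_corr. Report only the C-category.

carbon steel: temperature factor f = +0.150·(0.0) = +0.0000
  Pd branch = 1.77·Pd^0.52·e^(0.02·RH+f) = 96.96 μm/a
  Sd branch = 0.102·Sd^0.62·e^(0.033·RH+0.04·T) = 40.3 μm/a
  sum: 96.96 + 40.3 → r_corr = 137.3 μm/a
ISO 9223 Table 2 (carbon steel): 80 < 137 ≤ 200 μm/a ⇒ C5

C5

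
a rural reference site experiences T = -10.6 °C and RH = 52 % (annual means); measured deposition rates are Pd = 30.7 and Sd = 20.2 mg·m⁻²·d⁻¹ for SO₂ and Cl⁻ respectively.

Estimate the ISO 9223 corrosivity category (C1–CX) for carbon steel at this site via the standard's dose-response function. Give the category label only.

carbon steel: f(T) = +0.150·(T−10) [T≤10 °C] = -3.0900
  Pd branch = 1.77·Pd^0.52·e^(0.02·RH+f) = 1.352 μm/a
  Sd branch = 0.102·Sd^0.62·e^(0.033·RH+0.04·T) = 2.393 μm/a
  r_corr = 1.352 + 2.393 = 3.745 μm/a
Category bounds: 1.3…25 μm/a bracket r_corr ⇒ C2

C2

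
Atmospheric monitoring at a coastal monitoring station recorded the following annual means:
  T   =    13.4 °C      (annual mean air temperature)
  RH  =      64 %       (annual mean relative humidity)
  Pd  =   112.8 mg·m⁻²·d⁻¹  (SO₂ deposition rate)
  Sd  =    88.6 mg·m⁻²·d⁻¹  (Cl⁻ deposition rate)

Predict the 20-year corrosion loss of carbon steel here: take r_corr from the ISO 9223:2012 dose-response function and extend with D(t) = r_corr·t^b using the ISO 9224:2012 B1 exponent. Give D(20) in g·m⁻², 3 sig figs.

D(20) = 3.20e+03 g·m⁻²

carbon steel: f(T) = -0.054·(T−10) [T>10 °C] = -0.1836
  sulphur-dioxide contribution → 61.85 μm/a
  chloride contribution → 23.23 μm/a
  ⇒ r_corr(carbon steel) = 85.08 μm/a
Power-law: D(20) = r_corr · 20^0.523
  D(20) = 85.08 × 20^0.523 = 85.08 × 4.791 = 407.6 μm
  Mass loss = 407.6 μm × 7.85 g/cm³ = 3200 g·m⁻²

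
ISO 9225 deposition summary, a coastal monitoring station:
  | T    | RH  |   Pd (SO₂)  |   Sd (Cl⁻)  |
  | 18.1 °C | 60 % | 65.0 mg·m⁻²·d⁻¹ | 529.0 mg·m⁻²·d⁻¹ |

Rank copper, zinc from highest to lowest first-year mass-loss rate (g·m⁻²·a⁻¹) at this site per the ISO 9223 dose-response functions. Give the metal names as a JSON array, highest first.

copper: temperature factor f = -0.080·(8.1) = -0.6480
  sulphur-dioxide contribution → 0.2829 μm/a
  chloride contribution → 1.173 μm/a
  total first-year rate 1.456 μm/a
  mass loss = 1.456 μm/a × 8.96 g/cm³ = 13.05 g·m⁻²·a⁻¹
zinc: temperature factor f = -0.071·(8.1) = -0.5751
  sulphur-dioxide contribution → 0.7197 μm/a
  chloride contribution → 4.699 μm/a
  total first-year rate 5.419 μm/a
  mass loss = 5.419 μm/a × 7.14 g/cm³ = 38.69 g·m⁻²·a⁻¹
Ordering by g·m⁻²·a⁻¹: zinc (38.7) > copper (13)

["zinc", "copper"]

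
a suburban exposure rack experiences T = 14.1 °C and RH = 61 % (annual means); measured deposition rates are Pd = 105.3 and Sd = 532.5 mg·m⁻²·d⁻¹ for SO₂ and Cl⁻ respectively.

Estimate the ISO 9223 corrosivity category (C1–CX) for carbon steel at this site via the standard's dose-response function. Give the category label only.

carbon steel: T>10 °C ⇒ hinge -0.054·(14.1−10) = -0.2214
  Pd branch = 1.77·Pd^0.52·e^(0.02·RH+f) = 54.12 μm/a
  Cl⁻ term: 0.102·532.5^0.62·exp(0.033·61+0.04·14.1) = 65.78
  sum: 54.12 + 65.78 → r_corr = 119.9 μm/a
Category bounds: 80…200 μm/a bracket r_corr ⇒ C5

C5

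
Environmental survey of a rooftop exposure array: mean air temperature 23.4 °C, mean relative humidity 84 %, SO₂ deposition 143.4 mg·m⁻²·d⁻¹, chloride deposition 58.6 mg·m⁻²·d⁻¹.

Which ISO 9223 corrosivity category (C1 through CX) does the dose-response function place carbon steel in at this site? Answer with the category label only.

C5

carbon steel: T>10 °C ⇒ hinge -0.054·(23.4−10) = -0.7236
  sulphur-dioxide contribution → 60.92 μm/a
  chloride contribution → 51.89 μm/a
  total first-year rate 112.8 μm/a
ISO 9223 Table 2 (carbon steel): 80 < 113 ≤ 200 μm/a ⇒ C5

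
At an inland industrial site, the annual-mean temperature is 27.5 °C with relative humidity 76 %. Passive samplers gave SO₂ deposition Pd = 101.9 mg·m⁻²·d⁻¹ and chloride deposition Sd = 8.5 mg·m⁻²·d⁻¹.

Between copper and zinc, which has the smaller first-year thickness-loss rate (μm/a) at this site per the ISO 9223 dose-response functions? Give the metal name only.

copper

copper: f(T) = -0.080·(T−10) [T>10 °C] = -1.4000
  Pd branch = 0.0053·Pd^0.26·e^(0.059·RH+f) = 0.3853 μm/a
  Sd branch = 0.01025·Sd^0.27·e^(0.036·RH+0.049·T) = 1.084 μm/a
  sum: 0.3853 + 1.084 → r_corr = 1.469 μm/a
zinc: temperature factor f = -0.071·(17.5) = -1.2425
  Pd branch = 0.0129·Pd^0.44·e^(0.046·RH+f) = 0.9394 μm/a
  Cl⁻ term: 0.0175·8.5^0.57·exp(0.008·76+0.085·27.5) = 1.127
  sum: 0.9394 + 1.127 → r_corr = 2.067 μm/a
Ordering by μm/a: zinc (2.07) > copper (1.47)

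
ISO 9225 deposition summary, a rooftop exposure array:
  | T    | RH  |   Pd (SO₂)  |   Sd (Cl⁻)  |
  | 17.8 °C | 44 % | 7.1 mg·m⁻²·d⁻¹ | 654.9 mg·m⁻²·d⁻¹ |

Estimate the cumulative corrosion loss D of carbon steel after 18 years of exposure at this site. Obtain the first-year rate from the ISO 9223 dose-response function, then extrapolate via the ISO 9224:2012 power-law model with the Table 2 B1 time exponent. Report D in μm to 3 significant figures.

D(18) = 260 μm

carbon steel: f(T) = -0.054·(T−10) [T>10 °C] = -0.4212
  SO₂ term: 1.77·7.1^0.52·exp(0.02·44-0.4212) = 7.76
  Sd branch = 0.102·Sd^0.62·e^(0.033·RH+0.04·T) = 49.48 μm/a
  r_corr = 7.76 + 49.48 = 57.24 μm/a
ISO 9224: D(t) = r_corr · t^b with b = 0.523 (carbon steel, B1)
  D(18) = 57.24 × 18^0.523 = 57.24 × 4.534 = 259.5 μm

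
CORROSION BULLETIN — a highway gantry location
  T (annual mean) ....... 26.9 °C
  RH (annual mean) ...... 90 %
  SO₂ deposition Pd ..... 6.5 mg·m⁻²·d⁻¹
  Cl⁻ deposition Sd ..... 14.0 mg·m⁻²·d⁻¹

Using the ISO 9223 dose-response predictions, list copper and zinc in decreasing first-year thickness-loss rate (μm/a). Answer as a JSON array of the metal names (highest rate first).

["copper", "zinc"]

copper: f(T) = -0.080·(T−10) [T>10 °C] = -1.3520
  SO₂ term: 0.0053·6.5^0.26·exp(0.059·90-1.3520) = 0.4514
  Sd branch = 0.01025·Sd^0.27·e^(0.036·RH+0.049·T) = 1.994 μm/a
  r_corr = 0.4514 + 1.994 = 2.445 μm/a
zinc: temperature factor f = -0.071·(16.9) = -1.1999
  SO₂ term: 0.0129·6.5^0.44·exp(0.046·90-1.1999) = 0.5561
  Cl⁻ term: 0.0175·14.0^0.57·exp(0.008·90+0.085·26.9) = 1.592
  sum: 0.5561 + 1.592 → r_corr = 2.148 μm/a
Ordering by μm/a: copper (2.45) > zinc (2.15)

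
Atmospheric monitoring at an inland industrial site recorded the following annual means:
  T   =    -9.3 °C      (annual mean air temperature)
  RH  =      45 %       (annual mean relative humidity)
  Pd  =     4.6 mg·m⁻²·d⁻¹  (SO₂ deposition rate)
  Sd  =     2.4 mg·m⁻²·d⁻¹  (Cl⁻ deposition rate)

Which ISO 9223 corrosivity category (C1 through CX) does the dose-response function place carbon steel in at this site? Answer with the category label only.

carbon steel: T≤10 °C ⇒ hinge +0.150·(-9.3−10) = -2.8950
  sulphur-dioxide contribution → 0.5323 μm/a
  chloride contribution → 0.5342 μm/a
  total first-year rate 1.067 μm/a
ISO 9223 Table 2 (carbon steel): 0 < 1.07 ≤ 1.3 μm/a ⇒ C1

C1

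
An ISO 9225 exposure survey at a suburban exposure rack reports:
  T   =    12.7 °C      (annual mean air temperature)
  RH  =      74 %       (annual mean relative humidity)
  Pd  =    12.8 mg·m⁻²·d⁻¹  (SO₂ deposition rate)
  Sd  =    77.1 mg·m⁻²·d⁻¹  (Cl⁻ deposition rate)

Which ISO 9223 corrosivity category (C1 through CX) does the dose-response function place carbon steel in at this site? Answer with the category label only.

C4

carbon steel: T>10 °C ⇒ hinge -0.054·(12.7−10) = -0.1458
  Pd branch = 1.77·Pd^0.52·e^(0.02·RH+f) = 25.3 μm/a
  Sd branch = 0.102·Sd^0.62·e^(0.033·RH+0.04·T) = 28.82 μm/a
  r_corr = 25.3 + 28.82 = 54.13 μm/a
ISO 9223 Table 2 (carbon steel): 50 < 54.1 ≤ 80 μm/a ⇒ C4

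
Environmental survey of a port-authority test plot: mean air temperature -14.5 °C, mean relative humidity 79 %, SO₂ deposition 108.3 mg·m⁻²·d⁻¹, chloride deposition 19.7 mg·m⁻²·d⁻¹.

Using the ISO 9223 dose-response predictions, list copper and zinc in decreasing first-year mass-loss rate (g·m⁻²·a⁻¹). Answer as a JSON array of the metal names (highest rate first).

["zinc", "copper"]

copper: f(T) = +0.126·(T−10) [T≤10 °C] = -3.0870
  SO₂ term: 0.0053·108.3^0.26·exp(0.059·79-3.0870) = 0.08647
  Cl⁻ term: 0.01025·19.7^0.27·exp(0.036·79+0.049·-14.5) = 0.1936
  r_corr = 0.08647 + 0.1936 = 0.28 μm/a
  mass loss = 0.28 μm/a × 8.96 g/cm³ = 2.509 g·m⁻²·a⁻¹
zinc: temperature factor f = +0.038·(-24.5) = -0.9310
  Pd branch = 0.0129·Pd^0.44·e^(0.046·RH+f) = 1.513 μm/a
  Cl⁻ term: 0.0175·19.7^0.57·exp(0.008·79+0.085·-14.5) = 0.05249
  sum: 1.513 + 0.05249 → r_corr = 1.565 μm/a
  mass loss = 1.565 μm/a × 7.14 g/cm³ = 11.17 g·m⁻²·a⁻¹
Ordering by g·m⁻²·a⁻¹: zinc (11.2) > copper (2.51)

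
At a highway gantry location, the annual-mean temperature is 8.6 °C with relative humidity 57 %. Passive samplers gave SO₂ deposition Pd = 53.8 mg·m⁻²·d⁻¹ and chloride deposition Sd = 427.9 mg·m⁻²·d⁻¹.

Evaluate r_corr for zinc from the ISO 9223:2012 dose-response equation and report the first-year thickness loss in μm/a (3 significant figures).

r_corr = 2.79 μm/a

zinc: T≤10 °C ⇒ hinge +0.038·(8.6−10) = -0.0532
  Pd branch = 0.0129·Pd^0.44·e^(0.046·RH+f) = 0.9722 μm/a
  Sd branch = 0.0175·Sd^0.57·e^(0.008·RH+0.085·T) = 1.813 μm/a
  sum: 0.9722 + 1.813 → r_corr = 2.785 μm/a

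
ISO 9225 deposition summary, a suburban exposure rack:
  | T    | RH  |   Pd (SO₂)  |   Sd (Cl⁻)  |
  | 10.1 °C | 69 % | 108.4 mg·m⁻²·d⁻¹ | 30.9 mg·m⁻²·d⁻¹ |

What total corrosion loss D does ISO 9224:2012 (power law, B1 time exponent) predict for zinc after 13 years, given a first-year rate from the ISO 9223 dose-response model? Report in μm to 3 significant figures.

D(13) = 23.4 μm

zinc: f(T) = -0.071·(T−10) [T>10 °C] = -0.0071
  Pd branch = 0.0129·Pd^0.44·e^(0.046·RH+f) = 2.406 μm/a
  Sd branch = 0.0175·Sd^0.57·e^(0.008·RH+0.085·T) = 0.5069 μm/a
  sum: 2.406 + 0.5069 → r_corr = 2.913 μm/a
Long-term exponent b (ISO 9224 Table 2, B1) = 0.813
  D(13) = 2.913 × 13^0.813 = 2.913 × 8.047 = 23.44 μm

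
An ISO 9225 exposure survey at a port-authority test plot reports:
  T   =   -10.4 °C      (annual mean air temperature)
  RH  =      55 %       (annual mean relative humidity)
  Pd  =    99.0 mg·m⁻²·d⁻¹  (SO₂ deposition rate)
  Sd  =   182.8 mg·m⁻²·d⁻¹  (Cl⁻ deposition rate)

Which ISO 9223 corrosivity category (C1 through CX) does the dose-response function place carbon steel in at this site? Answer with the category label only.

carbon steel: f(T) = +0.150·(T−10) [T≤10 °C] = -3.0600
  Pd branch = 1.77·Pd^0.52·e^(0.02·RH+f) = 2.719 μm/a
  Sd branch = 0.102·Sd^0.62·e^(0.033·RH+0.04·T) = 10.44 μm/a
  sum: 2.719 + 10.44 → r_corr = 13.16 μm/a
Category bounds: 1.3…25 μm/a bracket r_corr ⇒ C2

C2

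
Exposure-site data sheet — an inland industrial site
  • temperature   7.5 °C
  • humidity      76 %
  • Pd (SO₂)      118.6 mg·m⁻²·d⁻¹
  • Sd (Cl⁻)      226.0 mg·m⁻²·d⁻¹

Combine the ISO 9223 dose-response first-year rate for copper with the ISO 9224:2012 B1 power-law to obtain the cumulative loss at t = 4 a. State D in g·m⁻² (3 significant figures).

copper: T≤10 °C ⇒ hinge +0.126·(7.5−10) = -0.3150
  SO₂ term: 0.0053·118.6^0.26·exp(0.059·76-0.3150) = 1.186
  Cl⁻ term: 0.01025·226.0^0.27·exp(0.036·76+0.049·7.5) = 0.9867
  r_corr = 1.186 + 0.9867 = 2.173 μm/a
Long-term exponent b (ISO 9224 Table 2, B1) = 0.667
  D(4) = 2.173 × 4^0.667 = 2.173 × 2.521 = 5.477 μm
  Mass loss = 5.477 μm × 8.96 g/cm³ = 49.08 g·m⁻²

D(4) = 49.1 g·m⁻²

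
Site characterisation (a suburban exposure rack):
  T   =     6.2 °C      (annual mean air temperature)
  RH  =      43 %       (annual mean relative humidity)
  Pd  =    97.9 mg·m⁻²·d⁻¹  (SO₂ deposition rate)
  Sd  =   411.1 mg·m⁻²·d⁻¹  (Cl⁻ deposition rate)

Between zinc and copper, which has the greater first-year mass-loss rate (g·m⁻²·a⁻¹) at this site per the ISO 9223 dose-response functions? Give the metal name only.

zinc: T≤10 °C ⇒ hinge +0.038·(6.2−10) = -0.1444
  sulphur-dioxide contribution → 0.6065 μm/a
  chloride contribution → 1.292 μm/a
  ⇒ r_corr(zinc) = 1.899 μm/a
  mass loss = 1.899 μm/a × 7.14 g/cm³ = 13.56 g·m⁻²·a⁻¹
copper: temperature factor f = +0.126·(-3.8) = -0.4788
  sulphur-dioxide contribution → 0.1367 μm/a
  chloride contribution → 0.3317 μm/a
  ⇒ r_corr(copper) = 0.4684 μm/a
  mass loss = 0.4684 μm/a × 8.96 g/cm³ = 4.197 g·m⁻²·a⁻¹
Ordering by g·m⁻²·a⁻¹: zinc (13.6) > copper (4.2)

zinc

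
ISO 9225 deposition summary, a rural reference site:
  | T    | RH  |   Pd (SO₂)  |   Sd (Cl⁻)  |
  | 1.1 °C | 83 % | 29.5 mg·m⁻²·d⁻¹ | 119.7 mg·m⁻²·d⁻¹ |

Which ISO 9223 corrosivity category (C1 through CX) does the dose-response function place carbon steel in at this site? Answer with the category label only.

carbon steel: f(T) = +0.150·(T−10) [T≤10 °C] = -1.3350
  sulphur-dioxide contribution → 14.24 μm/a
  chloride contribution → 32.04 μm/a
  total first-year rate 46.27 μm/a
Category bounds: 25…50 μm/a bracket r_corr ⇒ C3

C3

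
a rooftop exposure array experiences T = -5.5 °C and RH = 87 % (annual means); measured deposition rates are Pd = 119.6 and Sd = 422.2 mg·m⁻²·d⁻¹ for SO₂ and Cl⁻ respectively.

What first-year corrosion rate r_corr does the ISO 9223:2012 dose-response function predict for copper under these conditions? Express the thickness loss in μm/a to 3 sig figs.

r_corr = 1.36 μm/a

copper: temperature factor f = +0.126·(-15.5) = -1.9530
  SO₂ term: 0.0053·119.6^0.26·exp(0.059·87-1.9530) = 0.4421
  Sd branch = 0.01025·Sd^0.27·e^(0.036·RH+0.049·T) = 0.9179 μm/a
  sum: 0.4421 + 0.9179 → r_corr = 1.36 μm/a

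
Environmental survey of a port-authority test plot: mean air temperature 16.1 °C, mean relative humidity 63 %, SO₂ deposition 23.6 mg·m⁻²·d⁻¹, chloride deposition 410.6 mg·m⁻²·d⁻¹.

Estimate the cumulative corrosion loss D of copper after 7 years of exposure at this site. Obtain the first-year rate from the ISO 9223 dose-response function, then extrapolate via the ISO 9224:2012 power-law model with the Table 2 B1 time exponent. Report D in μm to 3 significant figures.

D(7) = 5.17 μm

copper: temperature factor f = -0.080·(6.1) = -0.4880
  sulphur-dioxide contribution → 0.3045 μm/a
  chloride contribution → 1.106 μm/a
  ⇒ r_corr(copper) = 1.411 μm/a
Long-term exponent b (ISO 9224 Table 2, B1) = 0.667
  D(7) = 1.411 × 7^0.667 = 1.411 × 3.662 = 5.166 μm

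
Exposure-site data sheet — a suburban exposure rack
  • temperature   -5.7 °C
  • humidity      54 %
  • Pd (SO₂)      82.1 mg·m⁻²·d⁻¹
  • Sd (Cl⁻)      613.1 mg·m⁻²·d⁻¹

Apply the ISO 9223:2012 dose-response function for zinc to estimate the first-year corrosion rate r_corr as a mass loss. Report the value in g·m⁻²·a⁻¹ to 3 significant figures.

zinc: T≤10 °C ⇒ hinge +0.038·(-5.7−10) = -0.5966
  sulphur-dioxide contribution → 0.5924 μm/a
  chloride contribution → 0.6444 μm/a
  total first-year rate 1.237 μm/a
Convert to mass loss: 1.237 μm/a × 7.14 g/cm³ = 8.83 g·m⁻²·a⁻¹

r_corr = 8.83 g·m⁻²·a⁻¹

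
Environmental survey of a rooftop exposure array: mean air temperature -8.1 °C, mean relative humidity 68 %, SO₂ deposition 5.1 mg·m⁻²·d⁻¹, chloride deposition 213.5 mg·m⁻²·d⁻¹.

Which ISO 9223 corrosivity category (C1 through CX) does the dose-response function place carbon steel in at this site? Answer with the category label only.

carbon steel: f(T) = +0.150·(T−10) [T≤10 °C] = -2.7150
  SO₂ term: 1.77·5.1^0.52·exp(0.02·68-2.7150) = 1.065
  Sd branch = 0.102·Sd^0.62·e^(0.033·RH+0.04·T) = 19.35 μm/a
  sum: 1.065 + 19.35 → r_corr = 20.41 μm/a
20.4 μm/a falls in (1.3, 25] for carbon steel → category C2

C2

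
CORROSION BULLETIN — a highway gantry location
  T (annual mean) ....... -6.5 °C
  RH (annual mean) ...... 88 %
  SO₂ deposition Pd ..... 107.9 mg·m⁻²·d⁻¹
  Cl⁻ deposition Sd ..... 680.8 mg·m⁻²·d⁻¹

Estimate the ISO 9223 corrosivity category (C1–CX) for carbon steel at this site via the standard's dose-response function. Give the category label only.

carbon steel: f(T) = +0.150·(T−10) [T≤10 °C] = -2.4750
  sulphur-dioxide contribution → 9.877 μm/a
  chloride contribution → 81.91 μm/a
  total first-year rate 91.79 μm/a
Category bounds: 80…200 μm/a bracket r_corr ⇒ C5

C5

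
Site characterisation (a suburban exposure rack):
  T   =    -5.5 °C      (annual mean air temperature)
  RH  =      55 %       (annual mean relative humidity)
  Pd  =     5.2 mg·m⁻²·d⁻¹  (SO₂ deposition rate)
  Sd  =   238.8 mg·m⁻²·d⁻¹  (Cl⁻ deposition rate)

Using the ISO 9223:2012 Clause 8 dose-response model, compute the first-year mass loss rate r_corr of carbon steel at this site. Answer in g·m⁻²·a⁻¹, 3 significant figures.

carbon steel: T≤10 °C ⇒ hinge +0.150·(-5.5−10) = -2.3250
  Pd branch = 1.77·Pd^0.52·e^(0.02·RH+f) = 1.225 μm/a
  Cl⁻ term: 0.102·238.8^0.62·exp(0.033·55+0.04·-5.5) = 14.99
  r_corr = 1.225 + 14.99 = 16.21 μm/a
Convert to mass loss: 16.21 μm/a × 7.85 g/cm³ = 127.3 g·m⁻²·a⁻¹

r_corr = 127 g·m⁻²·a⁻¹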